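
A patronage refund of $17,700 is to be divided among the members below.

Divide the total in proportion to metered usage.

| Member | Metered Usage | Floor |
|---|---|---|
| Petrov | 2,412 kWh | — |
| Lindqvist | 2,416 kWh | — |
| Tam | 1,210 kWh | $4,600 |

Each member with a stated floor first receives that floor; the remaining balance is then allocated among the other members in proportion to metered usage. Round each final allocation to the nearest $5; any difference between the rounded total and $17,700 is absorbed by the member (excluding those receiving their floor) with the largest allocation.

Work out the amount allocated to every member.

Petrov: $6,545 · Lindqvist: $6,555 · Tam: $4,600

Guaranteed amounts: Tam $4,600. Balance $13,100.
Balance split over remaining metered usage 4,828: Petrov 6,544.57 → $6,545; Lindqvist 6,555.43 → $6,555.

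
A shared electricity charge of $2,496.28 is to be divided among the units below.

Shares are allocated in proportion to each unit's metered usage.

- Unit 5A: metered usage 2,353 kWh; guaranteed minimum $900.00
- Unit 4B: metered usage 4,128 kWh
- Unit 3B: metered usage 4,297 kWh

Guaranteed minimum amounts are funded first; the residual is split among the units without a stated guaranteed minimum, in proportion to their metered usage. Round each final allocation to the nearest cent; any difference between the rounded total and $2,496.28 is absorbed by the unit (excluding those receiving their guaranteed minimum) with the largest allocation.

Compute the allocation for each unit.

Unit 5A: $900.00 | Unit 4B: $782.13 | Unit 3B: $814.15

Fund the minimums — Unit 5A $900.00. Balance $1,596.28.
Balance split over remaining metered usage 8,425: Unit 4B 782.1298 → $782.13; Unit 3B 814.1502 → $814.15.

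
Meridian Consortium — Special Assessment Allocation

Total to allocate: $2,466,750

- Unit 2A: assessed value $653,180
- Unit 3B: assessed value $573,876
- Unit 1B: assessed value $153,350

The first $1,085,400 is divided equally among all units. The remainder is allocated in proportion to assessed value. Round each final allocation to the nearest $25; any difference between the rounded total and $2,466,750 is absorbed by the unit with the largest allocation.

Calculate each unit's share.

Equal tier: $1,085,400 ÷ 3 = $361,800 apiece.
Remainder $1,381,350 by assessed value (total 1,380,406): Unit 2A 653,626.68 → $653,625; Unit 3B 574,268.45 → $574,275; Unit 1B 153,454.87 → $153,450.
Totals: Unit 2A $361,800 + $653,625 = $1,015,425; Unit 3B $361,800 + $574,275 = $936,075; Unit 1B $361,800 + $153,450 = $515,250.

Unit 2A: $1,015,425 | Unit 3B: $936,075 | Unit 1B: $515,250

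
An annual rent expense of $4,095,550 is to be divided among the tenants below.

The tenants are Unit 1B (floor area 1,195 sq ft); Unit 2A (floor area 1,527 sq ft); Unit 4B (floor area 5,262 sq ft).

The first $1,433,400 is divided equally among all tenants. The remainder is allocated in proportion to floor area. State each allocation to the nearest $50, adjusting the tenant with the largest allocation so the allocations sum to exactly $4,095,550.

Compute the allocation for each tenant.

Equal tier: $1,433,400 ÷ 3 = $477,800 apiece.
Remainder $2,662,150 by floor area (total 7,984): Unit 1B 398,455.57 → $398,450; Unit 2A 509,156.19 → $509,150; Unit 4B 1,754,538.24 → $1,754,550.
Totals: Unit 1B $477,800 + $398,450 = $876,250; Unit 2A $477,800 + $509,150 = $986,950; Unit 4B $477,800 + $1,754,550 = $2,232,350.

Unit 1B: $876,250 | Unit 2A: $986,950 | Unit 4B: $2,232,350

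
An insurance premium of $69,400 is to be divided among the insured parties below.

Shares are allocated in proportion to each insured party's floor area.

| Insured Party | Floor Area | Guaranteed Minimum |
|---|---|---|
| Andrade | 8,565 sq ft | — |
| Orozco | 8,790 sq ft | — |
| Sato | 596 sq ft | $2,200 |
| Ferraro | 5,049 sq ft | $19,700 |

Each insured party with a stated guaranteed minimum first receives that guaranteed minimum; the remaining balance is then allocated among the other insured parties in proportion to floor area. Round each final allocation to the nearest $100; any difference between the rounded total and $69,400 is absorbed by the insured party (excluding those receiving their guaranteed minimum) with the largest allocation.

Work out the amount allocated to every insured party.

Andrade: $23,400 | Orozco: $24,100 | Sato: $2,200 | Ferraro: $19,700

Fund the minimums — Sato $2,200; Ferraro $19,700. Remaining pool $47,500.
Remaining pool split over remaining floor area 17,355: Andrade 23,442.09 → $23,400; Orozco 24,057.91 → $24,100.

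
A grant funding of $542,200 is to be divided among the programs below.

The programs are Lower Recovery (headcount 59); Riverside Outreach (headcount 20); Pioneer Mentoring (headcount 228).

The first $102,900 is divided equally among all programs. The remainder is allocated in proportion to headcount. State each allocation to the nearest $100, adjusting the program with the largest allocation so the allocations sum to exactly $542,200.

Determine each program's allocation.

Lower Recovery: $118,700 · Riverside Outreach: $62,900 · Pioneer Mentoring: $360,600

$102,900 shared equally gives $34,300 per program.
Remainder $439,300 by headcount (total 307): Lower Recovery 84,425.73 → $84,400; Riverside Outreach 28,618.89 → $28,600; Pioneer Mentoring 326,255.37 → $326,300.
Totals: Lower Recovery $34,300 + $84,400 = $118,700; Riverside Outreach $34,300 + $28,600 = $62,900; Pioneer Mentoring $34,300 + $326,300 = $360,600.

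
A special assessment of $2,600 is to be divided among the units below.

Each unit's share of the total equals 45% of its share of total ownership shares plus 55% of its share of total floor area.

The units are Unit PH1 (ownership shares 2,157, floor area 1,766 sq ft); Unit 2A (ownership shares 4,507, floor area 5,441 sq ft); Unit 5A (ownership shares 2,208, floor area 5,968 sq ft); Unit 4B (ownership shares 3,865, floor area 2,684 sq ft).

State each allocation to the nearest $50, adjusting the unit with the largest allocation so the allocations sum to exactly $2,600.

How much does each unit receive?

Unit PH1: $350 | Unit 2A: $900 | Unit 5A: $750 | Unit 4B: $600

Ownership shares total 12,737; floor area total 15,859.
Combined weights (45% ownership shares + 55% floor area): Unit PH1 0.1375; Unit 2A 0.3479; Unit 5A 0.2850; Unit 4B 0.2296.
Pro-rata amounts: Unit PH1 357.38; Unit 2A 904.62; Unit 5A 740.96; Unit 4B 597.05.
Rounded to nearest $50: Unit PH1 $350; Unit 2A $900; Unit 5A $750; Unit 4B $600. Sum = $2,600.
Rounded total matches; no reconciliation needed.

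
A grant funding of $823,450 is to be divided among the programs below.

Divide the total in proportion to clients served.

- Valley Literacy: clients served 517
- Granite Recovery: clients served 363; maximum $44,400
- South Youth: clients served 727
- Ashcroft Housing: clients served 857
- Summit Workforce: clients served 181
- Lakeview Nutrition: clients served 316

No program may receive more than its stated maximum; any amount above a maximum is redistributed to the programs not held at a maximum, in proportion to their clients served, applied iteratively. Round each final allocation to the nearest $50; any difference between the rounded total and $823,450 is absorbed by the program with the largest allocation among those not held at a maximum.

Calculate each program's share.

Valley Literacy: $155,050; Granite Recovery: $44,400; South Youth: $218,000; Ashcroft Housing: $256,950; Summit Workforce: $54,300; Lakeview Nutrition: $94,750

Sum of clients served: 2,961.
Pro-rata shares before constraints: Valley Literacy 143,776.98; Granite Recovery 100,949.80; South Youth 202,177.69; Ashcroft Housing 238,330.51; Summit Workforce 50,335.85; Lakeview Nutrition 87,879.16.
Held at cap: Granite Recovery ($44,400); remaining pool $779,050 reallocated over remaining clients served 2,598.
Shares after redistribution: Valley Literacy 155,030.35 → $155,050; South Youth 218,002.06 → $218,000; Ashcroft Housing 256,984.55 → $257,000; Summit Workforce 54,275.62 → $54,300; Lakeview Nutrition 94,757.43 → $94,750.
Rounding difference −$50 applied to Ashcroft Housing → $256,950.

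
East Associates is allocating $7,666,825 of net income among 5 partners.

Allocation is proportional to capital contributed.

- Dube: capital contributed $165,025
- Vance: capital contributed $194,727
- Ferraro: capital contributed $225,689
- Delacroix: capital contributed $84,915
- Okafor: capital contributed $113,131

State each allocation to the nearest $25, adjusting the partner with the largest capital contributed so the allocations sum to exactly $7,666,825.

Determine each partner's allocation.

Capital contributed total: 783,487.
Proportional shares: Dube 165,025/783,487 × $7,666,825 = 1,614,854.87; Vance 194,727/783,487 × $7,666,825 = 1,905,504.28; Ferraro 225,689/783,487 × $7,666,825 = 2,208,483.44; Delacroix 84,915/783,487 × $7,666,825 = 830,937.14; Okafor 113,131/783,487 × $7,666,825 = 1,107,045.27.
At nearest $25: Dube $1,614,850; Vance $1,905,500; Ferraro $2,208,475; Delacroix $830,925; Okafor $1,107,050. Sum = $7,666,800.
Difference $7,666,825 − $7,666,800 = +$25 applied to largest capital contributed (Ferraro): Ferraro becomes $2,208,500.

Dube: $1,614,850 · Vance: $1,905,500 · Ferraro: $2,208,500 · Delacroix: $830,925 · Okafor: $1,107,050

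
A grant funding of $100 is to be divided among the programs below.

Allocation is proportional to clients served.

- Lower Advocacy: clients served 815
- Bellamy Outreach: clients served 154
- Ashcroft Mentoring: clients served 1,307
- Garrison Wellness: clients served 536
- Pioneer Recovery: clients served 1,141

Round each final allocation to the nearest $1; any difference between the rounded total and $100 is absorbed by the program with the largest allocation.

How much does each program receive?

Total clients served = 3,953.
Pro-rata amounts: Lower Advocacy 815/3,953 × $100 = 20.62; Bellamy Outreach 154/3,953 × $100 = 3.90; Ashcroft Mentoring 1,307/3,953 × $100 = 33.06; Garrison Wellness 536/3,953 × $100 = 13.56; Pioneer Recovery 1,141/3,953 × $100 = 28.86.
After rounding ($1): Lower Advocacy $21; Bellamy Outreach $4; Ashcroft Mentoring $33; Garrison Wellness $14; Pioneer Recovery $29. Sum = $101.
Difference $100 − $101 = −$1 applied to largest allocation (Ashcroft Mentoring): Ashcroft Mentoring becomes $32.

Lower Advocacy: $21 · Bellamy Outreach: $4 · Ashcroft Mentoring: $32 · Garrison Wellness: $14 · Pioneer Recovery: $29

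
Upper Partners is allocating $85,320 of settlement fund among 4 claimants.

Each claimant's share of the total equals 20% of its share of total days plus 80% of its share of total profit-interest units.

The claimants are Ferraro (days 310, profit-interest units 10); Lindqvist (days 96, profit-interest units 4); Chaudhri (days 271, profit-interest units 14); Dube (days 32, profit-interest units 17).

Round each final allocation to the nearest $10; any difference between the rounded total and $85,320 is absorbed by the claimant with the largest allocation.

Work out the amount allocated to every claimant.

Ferraro: $22,630; Lindqvist: $8,380; Chaudhri: $27,750; Dube: $26,560

Totals — days 709, profit-interest units 45.
Blended shares (20% days + 80% profit-interest units): Ferraro 0.2652; Lindqvist 0.0982; Chaudhri 0.3253; Dube 0.3112.
Proportional shares: Ferraro 22,628.99; Lindqvist 8,377.70; Chaudhri 27,757.55; Dube 26,555.77.
After rounding ($10): Ferraro $22,630; Lindqvist $8,380; Chaudhri $27,760; Dube $26,560. Sum = $85,330.
Difference $85,320 − $85,330 = −$10 applied to largest allocation (Chaudhri): Chaudhri becomes $27,750.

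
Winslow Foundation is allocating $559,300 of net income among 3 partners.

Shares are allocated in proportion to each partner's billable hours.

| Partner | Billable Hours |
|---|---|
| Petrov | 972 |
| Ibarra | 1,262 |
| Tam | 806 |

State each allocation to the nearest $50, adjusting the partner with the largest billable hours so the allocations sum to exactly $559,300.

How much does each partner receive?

Combined billable hours = 3,040.
Proportional shares: Petrov 972/3,040 × $559,300 = 178,828.82; Ibarra 1,262/3,040 × $559,300 = 232,183.09; Tam 806/3,040 × $559,300 = 148,288.09.
After rounding ($50): Petrov $178,850; Ibarra $232,200; Tam $148,300. Sum = $559,350.
Difference $559,300 − $559,350 = −$50 applied to largest billable hours (Ibarra): Ibarra becomes $232,150.

Petrov: $178,850 · Ibarra: $232,150 · Tam: $148,300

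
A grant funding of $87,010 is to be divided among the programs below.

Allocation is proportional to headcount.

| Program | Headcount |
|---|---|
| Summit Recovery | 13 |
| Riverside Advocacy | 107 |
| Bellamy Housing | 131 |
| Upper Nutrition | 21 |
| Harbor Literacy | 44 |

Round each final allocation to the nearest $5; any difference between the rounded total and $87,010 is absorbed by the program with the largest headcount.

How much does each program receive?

Headcount total: 316.
Unrounded shares: Summit Recovery 13/316 × $87,010 = 3,579.53; Riverside Advocacy 107/316 × $87,010 = 29,462.25; Bellamy Housing 131/316 × $87,010 = 36,070.60; Upper Nutrition 21/316 × $87,010 = 5,782.31; Harbor Literacy 44/316 × $87,010 = 12,115.32.
Rounded to nearest $5: Summit Recovery $3,580; Riverside Advocacy $29,460; Bellamy Housing $36,070; Upper Nutrition $5,780; Harbor Literacy $12,115. Sum = $87,005.
Difference $87,010 − $87,005 = +$5 applied to largest headcount (Bellamy Housing): Bellamy Housing becomes $36,075.

Summit Recovery: $3,580; Riverside Advocacy: $29,460; Bellamy Housing: $36,075; Upper Nutrition: $5,780; Harbor Literacy: $12,115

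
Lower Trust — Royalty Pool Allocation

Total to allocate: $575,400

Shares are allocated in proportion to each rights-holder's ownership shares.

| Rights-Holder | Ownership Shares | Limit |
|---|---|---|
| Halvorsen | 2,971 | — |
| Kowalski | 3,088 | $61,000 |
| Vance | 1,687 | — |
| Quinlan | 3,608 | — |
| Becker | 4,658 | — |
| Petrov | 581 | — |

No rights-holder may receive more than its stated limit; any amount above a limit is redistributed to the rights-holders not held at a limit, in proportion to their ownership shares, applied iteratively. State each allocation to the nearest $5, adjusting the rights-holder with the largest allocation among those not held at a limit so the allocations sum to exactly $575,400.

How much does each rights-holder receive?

Halvorsen: $113,165 · Kowalski: $61,000 · Vance: $64,255 · Quinlan: $137,425 · Becker: $177,425 · Petrov: $22,130

Combined ownership shares = 16,593.
Unconstrained shares: Halvorsen 103,026.18; Kowalski 107,083.42; Vance 58,500.56; Quinlan 125,115.60; Becker 161,526.74; Petrov 20,147.496.
Capped: Kowalski ($61,000); remaining pool $514,400 reallocated over remaining ownership shares 13,505.
Remaining shares: Halvorsen 113,164.19 → $113,165; Vance 64,257.15 → $64,255; Quinlan 137,427.26 → $137,425; Becker 177,421.34 → $177,420; Petrov 22,130.06 → $22,130.
Rounding difference +$5 applied to Becker → $177,425.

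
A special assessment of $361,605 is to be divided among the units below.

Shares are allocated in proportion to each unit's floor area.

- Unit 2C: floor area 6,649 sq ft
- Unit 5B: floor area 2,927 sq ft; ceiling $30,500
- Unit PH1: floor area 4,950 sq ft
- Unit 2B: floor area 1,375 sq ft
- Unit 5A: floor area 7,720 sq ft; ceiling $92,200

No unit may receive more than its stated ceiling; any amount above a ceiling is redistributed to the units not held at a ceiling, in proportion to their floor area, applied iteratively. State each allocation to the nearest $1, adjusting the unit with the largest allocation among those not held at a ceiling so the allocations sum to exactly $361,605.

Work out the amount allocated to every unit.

Sum of floor area: 23,621.
Unconstrained shares: Unit 2C 101,787.04; Unit 5B 44,808.34; Unit PH1 75,777.69; Unit 2B 21,049.36; Unit 5A 118,182.57.
Held at cap: Unit 5B ($30,500), Unit 5A ($92,200); remaining pool $238,905 reallocated over remaining floor area 12,974.
Shares after redistribution: Unit 2C 122,435.59 → $122,436; Unit PH1 91,149.97 → $91,150; Unit 2B 25,319.44 → $25,319.

Unit 2C: $122,436 | Unit 5B: $30,500 | Unit PH1: $91,150 | Unit 2B: $25,319 | Unit 5A: $92,200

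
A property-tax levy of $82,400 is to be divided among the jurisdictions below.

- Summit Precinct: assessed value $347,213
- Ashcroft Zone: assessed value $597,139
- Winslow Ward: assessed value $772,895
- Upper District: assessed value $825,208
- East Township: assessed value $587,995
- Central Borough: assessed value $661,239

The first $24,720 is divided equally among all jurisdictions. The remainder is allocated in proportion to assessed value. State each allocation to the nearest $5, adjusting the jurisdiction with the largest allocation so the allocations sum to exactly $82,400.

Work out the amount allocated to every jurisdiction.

Equal tier: $24,720 ÷ 6 = $4,120 apiece.
Remainder $57,680 by assessed value (total 3,791,689): Summit Precinct 5,281.88 → $5,280; Ashcroft Zone 9,083.81 → $9,085; Winslow Ward 11,757.45 → $11,755; Upper District 12,553.24 → $12,555; East Township 8,944.71 → $8,945; Central Borough 10,058.91 → $10,060.
Totals: Summit Precinct $4,120 + $5,280 = $9,400; Ashcroft Zone $4,120 + $9,085 = $13,205; Winslow Ward $4,120 + $11,755 = $15,875; Upper District $4,120 + $12,555 = $16,675; East Township $4,120 + $8,945 = $13,065; Central Borough $4,120 + $10,060 = $14,180.

Summit Precinct: $9,400 | Ashcroft Zone: $13,205 | Winslow Ward: $15,875 | Upper District: $16,675 | East Township: $13,065 | Central Borough: $14,180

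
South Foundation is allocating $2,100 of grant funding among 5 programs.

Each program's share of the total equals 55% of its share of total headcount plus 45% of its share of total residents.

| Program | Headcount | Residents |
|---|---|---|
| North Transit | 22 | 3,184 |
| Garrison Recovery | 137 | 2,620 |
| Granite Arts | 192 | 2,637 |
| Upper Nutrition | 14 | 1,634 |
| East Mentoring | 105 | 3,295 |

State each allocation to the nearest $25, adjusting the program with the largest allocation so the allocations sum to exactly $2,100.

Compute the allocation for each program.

Totals — headcount 470, residents 13,370.
Composite weights (55% headcount + 45% residents): North Transit 0.1329; Garrison Recovery 0.2485; Granite Arts 0.3134; Upper Nutrition 0.0714; East Mentoring 0.2338.
Proportional shares: North Transit 279.11; Garrison Recovery 521.85; Granite Arts 658.21; Upper Nutrition 149.90; East Mentoring 490.92.
At nearest $25: North Transit $275; Garrison Recovery $525; Granite Arts $650; Upper Nutrition $150; East Mentoring $500. Sum = $2,100.
Sum already equals the total — no adjustment.

North Transit: $275 | Garrison Recovery: $525 | Granite Arts: $650 | Upper Nutrition: $150 | East Mentoring: $500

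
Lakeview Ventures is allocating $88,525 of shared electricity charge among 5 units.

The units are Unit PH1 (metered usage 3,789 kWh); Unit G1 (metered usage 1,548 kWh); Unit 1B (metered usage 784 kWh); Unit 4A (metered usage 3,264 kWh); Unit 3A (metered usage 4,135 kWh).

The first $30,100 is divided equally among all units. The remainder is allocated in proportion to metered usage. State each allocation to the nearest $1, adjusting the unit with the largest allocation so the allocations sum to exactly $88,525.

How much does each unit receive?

First tranche $30,100 split equally: $6,020 each.
Remainder $58,425 by metered usage (total 13,520): Unit PH1 16,373.69 → $16,374; Unit G1 6,689.49 → $6,689; Unit 1B 3,387.96 → $3,388; Unit 4A 14,104.97 → $14,105; Unit 3A 17,868.89 → $17,869.
Totals: Unit PH1 $6,020 + $16,374 = $22,394; Unit G1 $6,020 + $6,689 = $12,709; Unit 1B $6,020 + $3,388 = $9,408; Unit 4A $6,020 + $14,105 = $20,125; Unit 3A $6,020 + $17,869 = $23,889.

Unit PH1: $22,394 | Unit G1: $12,709 | Unit 1B: $9,408 | Unit 4A: $20,125 | Unit 3A: $23,889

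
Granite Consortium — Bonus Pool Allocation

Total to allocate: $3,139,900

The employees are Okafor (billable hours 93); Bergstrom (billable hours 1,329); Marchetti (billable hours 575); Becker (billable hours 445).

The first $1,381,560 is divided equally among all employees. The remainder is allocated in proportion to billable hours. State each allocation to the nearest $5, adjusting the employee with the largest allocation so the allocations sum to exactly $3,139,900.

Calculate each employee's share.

Okafor: $412,355; Bergstrom: $1,302,320; Marchetti: $759,415; Becker: $665,810

Equal tier: $1,381,560 ÷ 4 = $345,390 apiece.
Remainder $1,758,340 by billable hours (total 2,442): Okafor 66,963.81 → $66,965; Bergstrom 956,934.42 → $956,935; Marchetti 414,023.55 → $414,025; Becker 320,418.22 → $320,420.
Rounding difference −$5 on remainder applied to Bergstrom.
Totals: Okafor $345,390 + $66,965 = $412,355; Bergstrom $345,390 + $956,930 = $1,302,320; Marchetti $345,390 + $414,025 = $759,415; Becker $345,390 + $320,420 = $665,810.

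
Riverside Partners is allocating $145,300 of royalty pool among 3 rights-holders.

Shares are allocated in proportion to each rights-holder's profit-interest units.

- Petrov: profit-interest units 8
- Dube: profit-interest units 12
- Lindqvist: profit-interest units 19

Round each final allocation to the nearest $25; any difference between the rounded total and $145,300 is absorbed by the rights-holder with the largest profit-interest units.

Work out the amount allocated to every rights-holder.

Petrov: $29,800 · Dube: $44,700 · Lindqvist: $70,800

Combined profit-interest units = 8 + 12 + 19 = 39.
Proportional shares: Petrov 29,805.13; Dube 44,707.69; Lindqvist 70,787.18.
At nearest $25: Petrov $29,800; Dube $44,700; Lindqvist $70,775. Sum = $145,275.
Difference $145,300 − $145,275 = +$25 applied to largest profit-interest units (Lindqvist): Lindqvist becomes $70,800.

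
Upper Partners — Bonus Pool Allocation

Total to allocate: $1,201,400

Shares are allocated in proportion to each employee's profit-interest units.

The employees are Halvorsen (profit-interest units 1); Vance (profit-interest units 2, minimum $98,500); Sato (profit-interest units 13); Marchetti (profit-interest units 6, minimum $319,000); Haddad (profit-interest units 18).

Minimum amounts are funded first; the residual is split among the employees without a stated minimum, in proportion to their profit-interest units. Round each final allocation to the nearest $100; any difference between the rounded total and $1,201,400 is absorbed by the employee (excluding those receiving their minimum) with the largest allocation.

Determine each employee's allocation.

Halvorsen: $24,500 | Vance: $98,500 | Sato: $318,500 | Marchetti: $319,000 | Haddad: $440,900

Guaranteed amounts: Vance $98,500; Marchetti $319,000. Remaining pool $783,900.
Remaining pool split over remaining profit-interest units 32: Halvorsen 24,496.88 → $24,500; Sato 318,459.38 → $318,500; Haddad 440,943.75 → $440,900.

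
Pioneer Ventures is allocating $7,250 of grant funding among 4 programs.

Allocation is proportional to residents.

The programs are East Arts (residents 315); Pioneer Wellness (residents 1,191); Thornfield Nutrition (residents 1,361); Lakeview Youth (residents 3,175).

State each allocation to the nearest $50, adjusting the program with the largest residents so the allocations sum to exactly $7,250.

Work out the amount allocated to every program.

East Arts: $400 · Pioneer Wellness: $1,450 · Thornfield Nutrition: $1,650 · Lakeview Youth: $3,750

Combined residents = 6,042.
Raw shares: East Arts 315/6,042 × $7,250 = 377.98; Pioneer Wellness 1,191/6,042 × $7,250 = 1,429.12; Thornfield Nutrition 1,361/6,042 × $7,250 = 1,633.11; Lakeview Youth 3,175/6,042 × $7,250 = 3,809.79.
Rounded to nearest $50: East Arts $400; Pioneer Wellness $1,450; Thornfield Nutrition $1,650; Lakeview Youth $3,800. Sum = $7,300.
Difference $7,250 − $7,300 = −$50 applied to largest residents (Lakeview Youth): Lakeview Youth becomes $3,750.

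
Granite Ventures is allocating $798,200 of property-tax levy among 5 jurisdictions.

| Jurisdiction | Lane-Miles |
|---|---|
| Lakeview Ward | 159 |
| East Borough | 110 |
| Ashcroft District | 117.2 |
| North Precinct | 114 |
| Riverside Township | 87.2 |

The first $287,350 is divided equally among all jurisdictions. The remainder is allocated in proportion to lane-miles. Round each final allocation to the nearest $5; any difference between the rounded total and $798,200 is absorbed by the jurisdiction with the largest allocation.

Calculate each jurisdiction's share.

$287,350 shared equally gives $57,470 per jurisdiction.
Remainder $510,850 by lane-miles (total 587.4): Lakeview Ward 138,279.11 → $138,280; East Borough 95,664.79 → $95,665; Ashcroft District 101,926.49 → $101,925; North Precinct 99,143.51 → $99,145; Riverside Township 75,836.09 → $75,835.
Totals: Lakeview Ward $57,470 + $138,280 = $195,750; East Borough $57,470 + $95,665 = $153,135; Ashcroft District $57,470 + $101,925 = $159,395; North Precinct $57,470 + $99,145 = $156,615; Riverside Township $57,470 + $75,835 = $133,305.

Lakeview Ward: $195,750 | East Borough: $153,135 | Ashcroft District: $159,395 | North Precinct: $156,615 | Riverside Township: $133,305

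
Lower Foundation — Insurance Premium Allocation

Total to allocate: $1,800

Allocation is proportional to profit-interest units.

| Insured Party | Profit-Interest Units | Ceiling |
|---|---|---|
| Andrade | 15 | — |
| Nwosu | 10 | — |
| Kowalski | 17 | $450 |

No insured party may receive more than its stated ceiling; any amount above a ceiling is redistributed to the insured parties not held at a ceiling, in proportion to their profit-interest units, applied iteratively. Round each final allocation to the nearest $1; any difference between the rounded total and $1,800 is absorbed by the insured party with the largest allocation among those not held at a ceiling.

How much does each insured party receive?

Total profit-interest units = 42.
Proportional shares (ignoring caps): Andrade 642.86; Nwosu 428.57; Kowalski 728.57.
Capped: Kowalski ($450); balance $1,350 reallocated over remaining profit-interest units 25.
Redistributed shares: Andrade 810.00 → $810; Nwosu 540.00 → $540.

Andrade: $810; Nwosu: $540; Kowalski: $450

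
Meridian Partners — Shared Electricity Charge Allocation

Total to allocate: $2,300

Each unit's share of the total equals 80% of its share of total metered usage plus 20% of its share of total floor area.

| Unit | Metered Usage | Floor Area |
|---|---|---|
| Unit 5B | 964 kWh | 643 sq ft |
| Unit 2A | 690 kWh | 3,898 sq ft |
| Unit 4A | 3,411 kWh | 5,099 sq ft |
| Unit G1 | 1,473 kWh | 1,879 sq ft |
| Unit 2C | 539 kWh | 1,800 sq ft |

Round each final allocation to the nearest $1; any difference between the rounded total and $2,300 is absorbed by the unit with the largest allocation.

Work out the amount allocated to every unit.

Unit 5B: $273 | Unit 2A: $314 | Unit 4A: $1,063 | Unit G1: $448 | Unit 2C: $202

Totals — metered usage 7,077, floor area 13,319.
Composite weights (80% metered usage + 20% floor area): Unit 5B 0.1186; Unit 2A 0.1365; Unit 4A 0.4622; Unit G1 0.1947; Unit 2C 0.0880.
Pro-rata amounts: Unit 5B 272.84; Unit 2A 314.02; Unit 4A 1,062.96; Unit G1 447.87; Unit 2C 202.31.
Rounded to nearest $1: Unit 5B $273; Unit 2A $314; Unit 4A $1,063; Unit G1 $448; Unit 2C $202. Sum = $2,300.
No rounding difference to absorb.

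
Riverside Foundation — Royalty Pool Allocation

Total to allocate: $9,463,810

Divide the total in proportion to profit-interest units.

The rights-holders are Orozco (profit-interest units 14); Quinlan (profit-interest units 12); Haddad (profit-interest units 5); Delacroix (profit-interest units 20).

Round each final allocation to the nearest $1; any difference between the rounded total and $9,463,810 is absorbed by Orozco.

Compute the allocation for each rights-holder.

Orozco: $2,597,908; Quinlan: $2,226,779; Haddad: $927,825; Delacroix: $3,711,298

Sum of profit-interest units: 51.
Unrounded shares: Orozco 14/51 × $9,463,810 = 2,597,908.63; Quinlan 12/51 × $9,463,810 = 2,226,778.82; Haddad 5/51 × $9,463,810 = 927,824.51; Delacroix 20/51 × $9,463,810 = 3,711,298.04.
Rounded to nearest $1: Orozco $2,597,909; Quinlan $2,226,779; Haddad $927,825; Delacroix $3,711,298. Sum = $9,463,811.
Difference $9,463,810 − $9,463,811 = −$1 applied to Orozco: Orozco becomes $2,597,908.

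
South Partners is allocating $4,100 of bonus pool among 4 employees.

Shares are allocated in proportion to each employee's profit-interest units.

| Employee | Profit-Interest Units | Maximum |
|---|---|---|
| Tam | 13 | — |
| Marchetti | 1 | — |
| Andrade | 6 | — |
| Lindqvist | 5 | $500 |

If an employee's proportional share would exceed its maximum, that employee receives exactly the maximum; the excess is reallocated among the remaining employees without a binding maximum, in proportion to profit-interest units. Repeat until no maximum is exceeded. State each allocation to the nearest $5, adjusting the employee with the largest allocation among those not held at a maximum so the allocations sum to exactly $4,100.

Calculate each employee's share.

Tam: $2,340 | Marchetti: $180 | Andrade: $1,080 | Lindqvist: $500

Combined profit-interest units = 25.
Unconstrained shares: Tam 2,132.00; Marchetti 164.00; Andrade 984.00; Lindqvist 820.00.
Capped: Lindqvist ($500); balance $3,600 reallocated over remaining profit-interest units 20.
Shares after redistribution: Tam 2,340.00 → $2,340; Marchetti 180.00 → $180; Andrade 1,080.00 → $1,080.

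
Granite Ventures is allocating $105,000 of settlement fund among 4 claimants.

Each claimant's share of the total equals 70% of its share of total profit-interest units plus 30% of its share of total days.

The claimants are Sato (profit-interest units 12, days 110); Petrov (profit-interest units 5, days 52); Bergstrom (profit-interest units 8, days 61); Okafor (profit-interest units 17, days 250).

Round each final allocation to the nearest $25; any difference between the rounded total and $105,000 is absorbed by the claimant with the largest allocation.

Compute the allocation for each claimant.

Sato: $28,325; Petrov: $12,225; Bergstrom: $18,050; Okafor: $46,400

Profit-interest units total 42; days total 473.
Composite weights (70% profit-interest units + 30% days): Sato 0.2698; Petrov 0.1163; Bergstrom 0.1720; Okafor 0.4419.
Proportional shares: Sato 28,325.58; Petrov 12,213.00; Bergstrom 18,062.37; Okafor 46,399.05.
After rounding ($25): Sato $28,325; Petrov $12,225; Bergstrom $18,050; Okafor $46,400. Sum = $105,000.
No rounding difference to absorb.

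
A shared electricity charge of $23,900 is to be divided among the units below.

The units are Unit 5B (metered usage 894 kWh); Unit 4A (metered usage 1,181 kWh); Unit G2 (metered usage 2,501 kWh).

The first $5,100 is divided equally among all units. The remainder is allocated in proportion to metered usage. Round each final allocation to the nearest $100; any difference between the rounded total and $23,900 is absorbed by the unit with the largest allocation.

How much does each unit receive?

First tranche $5,100 split equally: $1,700 each.
Remainder $18,800 by metered usage (total 4,576): Unit 5B 3,672.90 → $3,700; Unit 4A 4,852.01 → $4,900; Unit G2 10,275.09 → $10,300.
Rounding difference −$100 on remainder applied to Unit G2.
Totals: Unit 5B $1,700 + $3,700 = $5,400; Unit 4A $1,700 + $4,900 = $6,600; Unit G2 $1,700 + $10,200 = $11,900.

Unit 5B: $5,400 | Unit 4A: $6,600 | Unit G2: $11,900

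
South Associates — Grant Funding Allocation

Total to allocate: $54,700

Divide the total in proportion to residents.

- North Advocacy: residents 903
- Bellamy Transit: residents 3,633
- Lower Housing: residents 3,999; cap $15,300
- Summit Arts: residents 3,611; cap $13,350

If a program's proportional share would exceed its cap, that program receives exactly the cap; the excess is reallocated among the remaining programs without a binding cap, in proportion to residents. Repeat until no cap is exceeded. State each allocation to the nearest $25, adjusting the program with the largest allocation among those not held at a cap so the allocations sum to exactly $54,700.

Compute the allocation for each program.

Residents total: 12,146.
Unconstrained shares: North Advocacy 4,066.70; Bellamy Transit 16,361.36; Lower Housing 18,009.66; Summit Arts 16,262.28.
Held at cap: Lower Housing ($15,300), Summit Arts ($13,350); balance $26,050 reallocated over remaining residents 4,536.
Remaining shares: North Advocacy 5,185.88 → $5,175; Bellamy Transit 20,864.12 → $20,875.

North Advocacy: $5,175; Bellamy Transit: $20,875; Lower Housing: $15,300; Summit Arts: $13,350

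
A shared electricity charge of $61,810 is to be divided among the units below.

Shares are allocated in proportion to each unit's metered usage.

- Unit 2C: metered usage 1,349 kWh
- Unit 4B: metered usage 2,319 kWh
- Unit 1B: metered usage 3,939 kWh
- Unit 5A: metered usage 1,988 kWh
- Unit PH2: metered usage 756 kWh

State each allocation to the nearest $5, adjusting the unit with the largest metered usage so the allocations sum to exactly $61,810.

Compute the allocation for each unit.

Unit 2C: $8,055; Unit 4B: $13,850; Unit 1B: $23,520; Unit 5A: $11,870; Unit PH2: $4,515

Sum of metered usage: 1,349 + 2,319 + 3,939 + 1,988 + 756 = 10,351.
Unrounded shares: Unit 2C 8,055.42; Unit 4B 13,847.69; Unit 1B 23,521.36; Unit 5A 11,871.15; Unit PH2 4,514.38.
After rounding ($5): Unit 2C $8,055; Unit 4B $13,850; Unit 1B $23,520; Unit 5A $11,870; Unit PH2 $4,515. Sum = $61,810.
Sum already equals the total — no adjustment.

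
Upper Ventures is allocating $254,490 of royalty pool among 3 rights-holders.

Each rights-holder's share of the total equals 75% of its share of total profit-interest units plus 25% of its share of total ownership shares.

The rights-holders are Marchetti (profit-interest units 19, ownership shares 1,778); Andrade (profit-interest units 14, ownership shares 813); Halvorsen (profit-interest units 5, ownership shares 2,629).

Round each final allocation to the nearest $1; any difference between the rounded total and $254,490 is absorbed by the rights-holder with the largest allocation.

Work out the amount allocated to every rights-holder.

Marchetti: $117,104 | Andrade: $80,229 | Halvorsen: $57,157

Profit-interest units total 38; ownership shares total 5,220.
Blended shares (75% profit-interest units + 25% ownership shares): Marchetti 0.4602; Andrade 0.3153; Halvorsen 0.2246.
Unrounded shares: Marchetti 117,104.40; Andrade 80,228.63; Halvorsen 57,156.97.
At nearest $1: Marchetti $117,104; Andrade $80,229; Halvorsen $57,157. Sum = $254,490.
Sum already equals the total — no adjustment.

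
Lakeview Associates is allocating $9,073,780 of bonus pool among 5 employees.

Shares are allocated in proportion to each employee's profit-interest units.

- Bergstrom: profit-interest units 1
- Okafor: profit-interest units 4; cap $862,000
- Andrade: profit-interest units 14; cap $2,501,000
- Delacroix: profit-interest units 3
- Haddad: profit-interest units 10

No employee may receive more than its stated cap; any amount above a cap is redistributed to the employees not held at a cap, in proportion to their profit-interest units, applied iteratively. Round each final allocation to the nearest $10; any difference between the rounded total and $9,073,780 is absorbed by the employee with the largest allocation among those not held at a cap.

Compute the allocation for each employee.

Bergstrom: $407,910 | Okafor: $862,000 | Andrade: $2,501,000 | Delacroix: $1,223,740 | Haddad: $4,079,130

Combined profit-interest units = 32.
Proportional shares (ignoring caps): Bergstrom 283,555.62; Okafor 1,134,222.50; Andrade 3,969,778.75; Delacroix 850,666.88; Haddad 2,835,556.25.
Cap binds for Okafor ($862,000), Andrade ($2,501,000); balance $5,710,780 reallocated over remaining profit-interest units 14.
Shares after redistribution: Bergstrom 407,912.86 → $407,910; Delacroix 1,223,738.57 → $1,223,740; Haddad 4,079,128.57 → $4,079,130.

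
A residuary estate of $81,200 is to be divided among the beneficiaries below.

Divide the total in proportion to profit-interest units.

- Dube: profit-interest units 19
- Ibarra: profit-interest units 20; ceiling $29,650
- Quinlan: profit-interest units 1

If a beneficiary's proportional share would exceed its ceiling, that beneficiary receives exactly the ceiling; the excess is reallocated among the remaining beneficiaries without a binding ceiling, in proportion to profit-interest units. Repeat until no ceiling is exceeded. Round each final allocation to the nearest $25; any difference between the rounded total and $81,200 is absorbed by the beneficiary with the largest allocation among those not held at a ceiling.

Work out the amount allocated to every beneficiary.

Dube: $48,975; Ibarra: $29,650; Quinlan: $2,575

Sum of profit-interest units: 40.
Proportional shares (ignoring caps): Dube 38,570.00; Ibarra 40,600.00; Quinlan 2,030.00.
Cap binds for Ibarra ($29,650); balance $51,550 reallocated over remaining profit-interest units 20.
Shares after redistribution: Dube 48,972.50 → $48,975; Quinlan 2,577.50 → $2,575.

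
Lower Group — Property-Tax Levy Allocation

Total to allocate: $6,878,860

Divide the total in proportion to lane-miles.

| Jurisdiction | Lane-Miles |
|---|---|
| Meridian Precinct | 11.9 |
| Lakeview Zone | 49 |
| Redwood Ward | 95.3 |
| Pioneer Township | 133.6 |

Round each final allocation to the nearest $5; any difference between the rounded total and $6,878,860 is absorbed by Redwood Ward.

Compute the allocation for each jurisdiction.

Total lane-miles = 289.8.
Pro-rata amounts: Meridian Precinct 11.9/289.8 × $6,878,860 = 282,465.27; Lakeview Zone 49/289.8 × $6,878,860 = 1,163,092.27; Redwood Ward 95.3/289.8 × $6,878,860 = 2,262,095.78; Pioneer Township 133.6/289.8 × $6,878,860 = 3,171,206.68.
After rounding ($5): Meridian Precinct $282,465; Lakeview Zone $1,163,090; Redwood Ward $2,262,095; Pioneer Township $3,171,205. Sum = $6,878,855.
Difference $6,878,860 − $6,878,855 = +$5 applied to Redwood Ward: Redwood Ward becomes $2,262,100.

Meridian Precinct: $282,465; Lakeview Zone: $1,163,090; Redwood Ward: $2,262,100; Pioneer Township: $3,171,205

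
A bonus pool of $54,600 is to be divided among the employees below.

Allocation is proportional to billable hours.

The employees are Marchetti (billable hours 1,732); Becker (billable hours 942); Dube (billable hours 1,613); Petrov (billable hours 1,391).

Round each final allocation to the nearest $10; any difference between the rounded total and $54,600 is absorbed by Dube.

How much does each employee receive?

Billable hours total: 5,678.
Pro-rata amounts: Marchetti 1,732/5,678 × $54,600 = 16,655.02; Becker 942/5,678 × $54,600 = 9,058.33; Dube 1,613/5,678 × $54,600 = 15,510.71; Petrov 1,391/5,678 × $54,600 = 13,375.94.
After rounding ($10): Marchetti $16,660; Becker $9,060; Dube $15,510; Petrov $13,380. Sum = $54,610.
Difference $54,600 − $54,610 = −$10 applied to Dube: Dube becomes $15,500.

Marchetti: $16,660; Becker: $9,060; Dube: $15,500; Petrov: $13,380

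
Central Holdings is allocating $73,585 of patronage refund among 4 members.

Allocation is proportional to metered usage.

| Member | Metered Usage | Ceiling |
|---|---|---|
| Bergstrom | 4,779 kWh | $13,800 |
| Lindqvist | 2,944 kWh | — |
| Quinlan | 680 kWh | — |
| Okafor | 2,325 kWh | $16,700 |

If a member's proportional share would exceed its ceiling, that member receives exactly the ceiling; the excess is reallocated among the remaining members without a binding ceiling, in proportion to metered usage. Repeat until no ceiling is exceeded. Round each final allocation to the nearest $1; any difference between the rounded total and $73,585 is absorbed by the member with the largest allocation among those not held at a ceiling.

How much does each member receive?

Bergstrom: $13,800 | Lindqvist: $35,001 | Quinlan: $8,084 | Okafor: $16,700

Combined metered usage = 10,728.
Pro-rata shares before constraints: Bergstrom 32,779.90; Lindqvist 20,193.35; Quinlan 4,664.22; Okafor 15,947.53.
Cap binds for Bergstrom ($13,800); balance $59,785 reallocated over remaining metered usage 5,949.
Cap binds for Okafor ($16,700); balance $43,085 reallocated over remaining metered usage 3,624.
Remaining shares: Lindqvist 35,000.62 → $35,001; Quinlan 8,084.38 → $8,084.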